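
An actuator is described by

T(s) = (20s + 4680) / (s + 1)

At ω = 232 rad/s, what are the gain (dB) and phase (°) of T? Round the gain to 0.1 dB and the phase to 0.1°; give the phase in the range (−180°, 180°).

Substitute s = j232:
Numerator: 20(j232) + 4680 = 4680 + j4640
Denominator: (j232) + 1 = 1 + j232
|N| = √(4680² + 4640²) ≈ 6590.3, ∠N ≈ 44.75°
|D| = √(1² + 232²) ≈ 232, ∠D ≈ 89.75°
|T| = 6590.3 / 232 ≈ 28.406
Gain = 20 log₁₀(28.406) ≈ 29.07 dB
∠T = 44.75° − 89.75° = -45.00°

29.1 dB, -45.0°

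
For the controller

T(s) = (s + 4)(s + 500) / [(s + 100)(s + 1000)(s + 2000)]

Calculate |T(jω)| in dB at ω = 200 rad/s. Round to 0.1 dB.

At s = jω = j200:
zero (s+4): 4 + j200 → |·| = √(4²+200²) = √40016 ≈ 200.04, ∠ = arctan(200/4) ≈ 88.85°
zero (s+500): 500 + j200 → |·| = √(500²+200²) = √290000 ≈ 538.52, ∠ = arctan(200/500) ≈ 21.80°
pole (s+100): 100 + j200 → |·| = √(100²+200²) = √50000 ≈ 223.61, ∠ = arctan(200/100) ≈ 63.43°
pole (s+1000): 1000 + j200 → |·| = √(1000²+200²) = √1040000 ≈ 1019.8, ∠ = arctan(200/1000) ≈ 11.31°
pole (s+2000): 2000 + j200 → |·| = √(2000²+200²) = √4040000 ≈ 2010, ∠ = arctan(200/2000) ≈ 5.71°
|T| = 1 · 1.0773e+05 / 4.5836e+08 ≈ 0.00023503
Gain = 20 log₁₀(0.00023503) ≈ -72.58 dB

-72.6 dB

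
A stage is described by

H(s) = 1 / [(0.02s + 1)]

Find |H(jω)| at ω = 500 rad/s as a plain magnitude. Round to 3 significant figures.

At ω = 500 rad/s:
pole (1 + j500·0.02) = 1 + j10 → |·| ≈ 10.05, ∠ ≈ 84.29°
|H| = 1 · 1 / (10.05) ≈ 0.099502

0.0995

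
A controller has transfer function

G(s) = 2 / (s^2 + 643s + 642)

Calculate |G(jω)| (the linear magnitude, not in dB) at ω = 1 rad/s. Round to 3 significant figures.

Substitute s = j1:
Numerator: 2 = 2 + j0
Denominator: (j1)^2 + 643(j1) + 642 = 641 + j643
|N| = √(2² + 0²) ≈ 2, ∠N ≈ 0.00°
|D| = √(641² + 643²) ≈ 907.93, ∠D ≈ 45.09°
|G| = 2 / 907.93 ≈ 0.0022028

0.00220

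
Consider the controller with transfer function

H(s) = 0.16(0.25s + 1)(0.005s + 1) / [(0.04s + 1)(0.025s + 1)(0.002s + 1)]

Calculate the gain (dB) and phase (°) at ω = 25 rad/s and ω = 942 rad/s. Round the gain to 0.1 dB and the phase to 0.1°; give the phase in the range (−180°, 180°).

At ω = 25 rad/s:
zero (1 + j25·0.25) = 1 + j6.25 → |·| ≈ 6.3295, ∠ ≈ 80.91°
zero (1 + j25·0.005) = 1 + j0.125 → |·| ≈ 1.0078, ∠ ≈ 7.13°
pole (1 + j25·0.04) = 1 + j1 → |·| ≈ 1.4142, ∠ ≈ 45.00°
pole (1 + j25·0.025) = 1 + j0.625 → |·| ≈ 1.1792, ∠ ≈ 32.01°
pole (1 + j25·0.002) = 1 + j0.05 → |·| ≈ 1.0012, ∠ ≈ 2.86°
|H| = 0.16 · 6.3295 · 1.0078 / (1.4142 · 1.1792 · 1.0012) ≈ 0.61129
Gain = 20 log₁₀(0.61129) ≈ -4.28 dB
∠H = (80.91° + 7.13°) − (45.00° + 32.01° + 2.86°) = 8.17°

At ω = 942 rad/s:
zero (1 + j942·0.25) = 1 + j235.5 → |·| ≈ 235.5, ∠ ≈ 89.76°
zero (1 + j942·0.005) = 1 + j4.71 → |·| ≈ 4.815, ∠ ≈ 78.01°
pole (1 + j942·0.04) = 1 + j37.68 → |·| ≈ 37.693, ∠ ≈ 88.48°
pole (1 + j942·0.025) = 1 + j23.55 → |·| ≈ 23.571, ∠ ≈ 87.57°
pole (1 + j942·0.002) = 1 + j1.884 → |·| ≈ 2.1329, ∠ ≈ 62.04°
|H| = 0.16 · 235.5 · 4.815 / (37.693 · 23.571 · 2.1329) ≈ 0.095741
Gain = 20 log₁₀(0.095741) ≈ -20.38 dB
∠H = (89.76° + 78.01°) − (88.48° + 87.57° + 62.04°) = -70.32°

ω = 25: -4.3 dB, 8.2°; ω = 942: -20.4 dB, -70.3°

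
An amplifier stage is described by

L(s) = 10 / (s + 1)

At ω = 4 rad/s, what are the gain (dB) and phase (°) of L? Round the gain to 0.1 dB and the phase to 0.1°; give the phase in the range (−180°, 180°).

7.7 dB, -76.0°

Substitute s = j4:
Numerator: 10 = 10 + j0
Denominator: (j4) + 1 = 1 + j4
|N| = √(10² + 0²) ≈ 10, ∠N ≈ 0.00°
|D| = √(1² + 4²) ≈ 4.1231, ∠D ≈ 75.96°
|L| = 10 / 4.1231 ≈ 2.4254
Gain = 20 log₁₀(2.4254) ≈ 7.70 dB
∠L = 0.00° − 75.96° = -75.96°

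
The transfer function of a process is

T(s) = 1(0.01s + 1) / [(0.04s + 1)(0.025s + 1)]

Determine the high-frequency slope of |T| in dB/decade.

-20 dB/decade

Each pole contributes −20 dB/decade at high frequency; each zero contributes +20 dB/decade.
Net: 1 zero(s) − 2 pole(s) → -20 dB/decade.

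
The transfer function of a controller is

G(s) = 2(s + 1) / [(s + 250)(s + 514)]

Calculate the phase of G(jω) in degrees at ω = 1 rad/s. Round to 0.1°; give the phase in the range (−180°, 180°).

At s = jω = j1:
zero (s+1): 1 + j1 → |·| = √(1²+1²) = √2 ≈ 1.4142, ∠ = arctan(1/1) ≈ 45.00°
pole (s+250): 250 + j1 → |·| = √(250²+1²) = √62501 ≈ 250, ∠ = arctan(1/250) ≈ 0.23°
pole (s+514): 514 + j1 → |·| = √(514²+1²) = √264197 ≈ 514, ∠ = arctan(1/514) ≈ 0.11°
∠G = 45.00° − 0.34° = 44.66°

44.7°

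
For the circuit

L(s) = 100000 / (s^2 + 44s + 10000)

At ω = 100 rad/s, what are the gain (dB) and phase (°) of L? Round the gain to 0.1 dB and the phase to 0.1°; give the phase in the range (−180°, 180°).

At s = jω = j100:
quadratic: (j100)² + 44·j100 + 10000 = 0 + j4400 → |·| ≈ 4400, ∠ ≈ 90.00°
|L| = 100000 / 4400 ≈ 22.727
Gain = 20 log₁₀(22.727) ≈ 27.13 dB
∠L = 0.00° − 90.00° = -90.00°

27.1 dB, -90.0°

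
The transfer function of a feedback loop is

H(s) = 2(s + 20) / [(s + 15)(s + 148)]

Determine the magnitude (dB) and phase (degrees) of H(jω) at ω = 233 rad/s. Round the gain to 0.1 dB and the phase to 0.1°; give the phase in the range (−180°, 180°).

-42.8 dB, -58.8°

At s = jω = j233:
zero (s+20): 20 + j233 → |·| = √(20²+233²) = √54689 ≈ 233.86, ∠ = arctan(233/20) ≈ 85.09°
pole (s+15): 15 + j233 → |·| = √(15²+233²) = √54514 ≈ 233.48, ∠ = arctan(233/15) ≈ 86.32°
pole (s+148): 148 + j233 → |·| = √(148²+233²) = √76193 ≈ 276.03, ∠ = arctan(233/148) ≈ 57.58°
|H| = 2 · 233.86 / 64447 ≈ 0.0072574
Gain = 20 log₁₀(0.0072574) ≈ -42.78 dB
∠H = 85.09° − 143.90° = -58.81°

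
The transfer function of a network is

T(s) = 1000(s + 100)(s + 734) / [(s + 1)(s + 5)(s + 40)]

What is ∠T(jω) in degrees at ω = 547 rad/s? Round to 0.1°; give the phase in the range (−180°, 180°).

At s = jω = j547:
zero (s+100): 100 + j547 → |·| = √(100²+547²) = √309209 ≈ 556.07, ∠ = arctan(547/100) ≈ 79.64°
zero (s+734): 734 + j547 → |·| = √(734²+547²) = √837965 ≈ 915.4, ∠ = arctan(547/734) ≈ 36.69°
pole (s+1): 1 + j547 → |·| = √(1²+547²) = √299210 ≈ 547, ∠ = arctan(547/1) ≈ 89.90°
pole (s+5): 5 + j547 → |·| = √(5²+547²) = √299234 ≈ 547.02, ∠ = arctan(547/5) ≈ 89.48°
pole (s+40): 40 + j547 → |·| = √(40²+547²) = √300809 ≈ 548.46, ∠ = arctan(547/40) ≈ 85.82°
∠T = 116.33° − 265.20° = -148.87°

-148.9°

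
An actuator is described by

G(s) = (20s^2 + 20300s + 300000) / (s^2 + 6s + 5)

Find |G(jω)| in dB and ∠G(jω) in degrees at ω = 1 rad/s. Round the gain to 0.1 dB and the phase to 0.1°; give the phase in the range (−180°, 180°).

Substitute s = j1:
Numerator: 20(j1)^2 + 20300(j1) + 300000 = 299980 + j20300
Denominator: (j1)^2 + 6(j1) + 5 = 4 + j6
|N| = √(299980² + 20300²) ≈ 3.0067e+05, ∠N ≈ 3.87°
|D| = √(4² + 6²) ≈ 7.2111, ∠D ≈ 56.31°
|G| = 3.0067e+05 / 7.2111 ≈ 41695
Gain = 20 log₁₀(41695) ≈ 92.40 dB
∠G = 3.87° − 56.31° = -52.44°

92.4 dB, -52.4°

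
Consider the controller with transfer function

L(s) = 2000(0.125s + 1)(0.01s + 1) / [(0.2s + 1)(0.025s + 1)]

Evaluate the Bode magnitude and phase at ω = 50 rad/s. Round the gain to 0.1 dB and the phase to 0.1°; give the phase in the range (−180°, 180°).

58.9 dB, -28.2°

At ω = 50 rad/s:
zero (1 + j50·0.125) = 1 + j6.25 → |·| ≈ 6.3295, ∠ ≈ 80.91°
zero (1 + j50·0.01) = 1 + j0.5 → |·| ≈ 1.118, ∠ ≈ 26.57°
pole (1 + j50·0.2) = 1 + j10 → |·| ≈ 10.05, ∠ ≈ 84.29°
pole (1 + j50·0.025) = 1 + j1.25 → |·| ≈ 1.6008, ∠ ≈ 51.34°
|L| = 2000 · 6.3295 · 1.118 / (10.05 · 1.6008) ≈ 879.71
Gain = 20 log₁₀(879.71) ≈ 58.89 dB
∠L = (80.91° + 26.57°) − (84.29° + 51.34°) = -28.15°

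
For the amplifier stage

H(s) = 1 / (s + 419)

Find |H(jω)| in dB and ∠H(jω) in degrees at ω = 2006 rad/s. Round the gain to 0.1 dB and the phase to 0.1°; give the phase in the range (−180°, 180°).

Substitute s = j2006:
Numerator: 1 = 1 + j0
Denominator: (j2006) + 419 = 419 + j2006
|N| = √(1² + 0²) ≈ 1, ∠N ≈ 0.00°
|D| = √(419² + 2006²) ≈ 2049.3, ∠D ≈ 78.20°
|H| = 1 / 2049.3 ≈ 0.00048797
Gain = 20 log₁₀(0.00048797) ≈ -66.23 dB
∠H = 0.00° − 78.20° = -78.20°

-66.2 dB, -78.2°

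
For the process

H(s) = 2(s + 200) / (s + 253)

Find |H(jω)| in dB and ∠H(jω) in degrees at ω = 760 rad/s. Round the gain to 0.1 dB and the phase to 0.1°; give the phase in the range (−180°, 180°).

5.9 dB, 3.7°

At s = jω = j760:
zero (s+200): 200 + j760 → |·| = √(200²+760²) = √617600 ≈ 785.88, ∠ = arctan(760/200) ≈ 75.26°
pole (s+253): 253 + j760 → |·| = √(253²+760²) = √641609 ≈ 801, ∠ = arctan(760/253) ≈ 71.59°
|H| = 2 · 785.88 / 801 ≈ 1.9622
Gain = 20 log₁₀(1.9622) ≈ 5.85 dB
∠H = 75.26° − 71.59° = 3.67°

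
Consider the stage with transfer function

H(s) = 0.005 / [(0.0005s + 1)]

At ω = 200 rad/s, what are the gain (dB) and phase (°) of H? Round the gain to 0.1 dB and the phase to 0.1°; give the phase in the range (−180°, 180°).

-46.1 dB, -5.7°

At ω = 200 rad/s:
pole (1 + j200·0.0005) = 1 + j0.1 → |·| ≈ 1.005, ∠ ≈ 5.71°
|H| = 0.005 · 1 / (1.005) ≈ 0.0049751
Gain = 20 log₁₀(0.0049751) ≈ -46.06 dB
∠H = (0°) − (5.71°) = -5.71°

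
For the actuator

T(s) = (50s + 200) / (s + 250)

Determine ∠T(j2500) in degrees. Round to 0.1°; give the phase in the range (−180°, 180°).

Substitute s = j2500:
Numerator: 50(j2500) + 200 = 200 + j125000
Denominator: (j2500) + 250 = 250 + j2500
|N| = √(200² + 125000²) ≈ 1.25e+05, ∠N ≈ 89.91°
|D| = √(250² + 2500²) ≈ 2512.5, ∠D ≈ 84.29°
∠T = 89.91° − 84.29° = 5.62°

5.6°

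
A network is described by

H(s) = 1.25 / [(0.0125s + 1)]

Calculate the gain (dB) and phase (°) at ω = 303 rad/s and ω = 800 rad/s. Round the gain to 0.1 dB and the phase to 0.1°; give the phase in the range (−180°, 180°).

At ω = 303 rad/s:
pole (1 + j303·0.0125) = 1 + j3.7875 → |·| ≈ 3.9173, ∠ ≈ 75.21°
|H| = 1.25 · 1 / (3.9173) ≈ 0.3191
Gain = 20 log₁₀(0.3191) ≈ -9.92 dB
∠H = (0°) − (75.21°) = -75.21°

At ω = 800 rad/s:
pole (1 + j800·0.0125) = 1 + j10 → |·| ≈ 10.05, ∠ ≈ 84.29°
|H| = 1.25 · 1 / (10.05) ≈ 0.12438
Gain = 20 log₁₀(0.12438) ≈ -18.10 dB
∠H = (0°) − (84.29°) = -84.29°

ω = 303: -9.9 dB, -75.2°; ω = 800: -18.1 dB, -84.3°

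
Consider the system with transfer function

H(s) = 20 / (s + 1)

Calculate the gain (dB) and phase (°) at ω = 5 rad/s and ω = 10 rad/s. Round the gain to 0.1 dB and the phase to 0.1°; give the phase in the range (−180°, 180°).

Substitute s = j5:
Numerator: 20 = 20 + j0
Denominator: (j5) + 1 = 1 + j5
|N| = √(20² + 0²) ≈ 20, ∠N ≈ 0.00°
|D| = √(1² + 5²) ≈ 5.099, ∠D ≈ 78.69°
|H| = 20 / 5.099 ≈ 3.9223
Gain = 20 log₁₀(3.9223) ≈ 11.87 dB
∠H = 0.00° − 78.69° = -78.69°

Substitute s = j10:
Numerator: 20 = 20 + j0
Denominator: (j10) + 1 = 1 + j10
|N| = √(20² + 0²) ≈ 20, ∠N ≈ 0.00°
|D| = √(1² + 10²) ≈ 10.05, ∠D ≈ 84.29°
|H| = 20 / 10.05 ≈ 1.99
Gain = 20 log₁₀(1.99) ≈ 5.98 dB
∠H = 0.00° − 84.29° = -84.29°

ω = 5: 11.9 dB, -78.7°; ω = 10: 6.0 dB, -84.3°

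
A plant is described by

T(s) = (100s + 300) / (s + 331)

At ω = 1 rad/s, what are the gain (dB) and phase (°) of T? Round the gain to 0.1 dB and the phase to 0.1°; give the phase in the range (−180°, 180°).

-0.4 dB, 18.3°

Substitute s = j1:
Numerator: 100(j1) + 300 = 300 + j100
Denominator: (j1) + 331 = 331 + j1
|N| = √(300² + 100²) ≈ 316.23, ∠N ≈ 18.43°
|D| = √(331² + 1²) ≈ 331, ∠D ≈ 0.17°
|T| = 316.23 / 331 ≈ 0.95538
Gain = 20 log₁₀(0.95538) ≈ -0.40 dB
∠T = 18.43° − 0.17° = 18.26°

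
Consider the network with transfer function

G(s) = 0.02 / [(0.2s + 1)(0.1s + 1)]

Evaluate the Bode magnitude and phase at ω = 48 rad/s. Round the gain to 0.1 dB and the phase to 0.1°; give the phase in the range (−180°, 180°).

-67.5 dB, -162.3°

At ω = 48 rad/s:
pole (1 + j48·0.2) = 1 + j9.6 → |·| ≈ 9.6519, ∠ ≈ 84.05°
pole (1 + j48·0.1) = 1 + j4.8 → |·| ≈ 4.9031, ∠ ≈ 78.23°
|G| = 0.02 · 1 / (9.6519 · 4.9031) ≈ 0.00042262
Gain = 20 log₁₀(0.00042262) ≈ -67.48 dB
∠G = (0°) − (84.05° + 78.23°) = -162.28°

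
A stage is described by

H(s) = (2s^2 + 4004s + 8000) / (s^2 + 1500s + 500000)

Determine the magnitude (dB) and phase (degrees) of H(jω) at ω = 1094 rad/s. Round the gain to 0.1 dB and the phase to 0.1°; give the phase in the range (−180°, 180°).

8.9 dB, 5.6°

Substitute s = j1094:
Numerator: 2(j1094)^2 + 4004(j1094) + 8000 = -2385672 + j4380376
Denominator: (j1094)^2 + 1500(j1094) + 500000 = -696836 + j1641000
|N| = √(2385672² + 4380376²) ≈ 4.9879e+06, ∠N ≈ 118.57°
|D| = √(696836² + 1641000²) ≈ 1.7828e+06, ∠D ≈ 113.01°
|H| = 4.9879e+06 / 1.7828e+06 ≈ 2.7978
Gain = 20 log₁₀(2.7978) ≈ 8.94 dB
∠H = 118.57° − 113.01° = 5.56°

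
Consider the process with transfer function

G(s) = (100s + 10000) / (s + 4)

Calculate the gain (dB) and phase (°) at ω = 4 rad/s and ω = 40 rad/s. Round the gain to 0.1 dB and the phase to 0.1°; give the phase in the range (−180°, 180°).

ω = 4: 65.0 dB, -42.7°; ω = 40: 48.6 dB, -62.5°

Substitute s = j4:
Numerator: 100(j4) + 10000 = 10000 + j400
Denominator: (j4) + 4 = 4 + j4
|N| = √(10000² + 400²) ≈ 10008, ∠N ≈ 2.29°
|D| = √(4² + 4²) ≈ 5.6569, ∠D ≈ 45.00°
|G| = 10008 / 5.6569 ≈ 1769.2
Gain = 20 log₁₀(1769.2) ≈ 64.96 dB
∠G = 2.29° − 45.00° = -42.71°

Substitute s = j40:
Numerator: 100(j40) + 10000 = 10000 + j4000
Denominator: (j40) + 4 = 4 + j40
|N| = √(10000² + 4000²) ≈ 10770, ∠N ≈ 21.80°
|D| = √(4² + 40²) ≈ 40.2, ∠D ≈ 84.29°
|G| = 10770 / 40.2 ≈ 267.91
Gain = 20 log₁₀(267.91) ≈ 48.56 dB
∠G = 21.80° − 84.29° = -62.49°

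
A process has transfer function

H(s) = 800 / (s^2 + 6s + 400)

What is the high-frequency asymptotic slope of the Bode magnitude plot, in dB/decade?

Each pole contributes −20 dB/decade at high frequency; each zero contributes +20 dB/decade.
Net: 0 zero(s) − 2 pole(s) → -40 dB/decade.

-40 dB/decade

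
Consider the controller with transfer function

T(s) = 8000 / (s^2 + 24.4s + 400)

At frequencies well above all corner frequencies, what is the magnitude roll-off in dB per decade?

Each pole contributes −20 dB/decade at high frequency; each zero contributes +20 dB/decade.
Net: 0 zero(s) − 2 pole(s) → -40 dB/decade.

-40 dB/decade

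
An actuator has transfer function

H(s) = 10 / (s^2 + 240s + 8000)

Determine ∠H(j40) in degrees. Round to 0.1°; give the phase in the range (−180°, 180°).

-56.3°

Substitute s = j40:
Numerator: 10 = 10 + j0
Denominator: (j40)^2 + 240(j40) + 8000 = 6400 + j9600
|N| = √(10² + 0²) ≈ 10, ∠N ≈ 0.00°
|D| = √(6400² + 9600²) ≈ 11538, ∠D ≈ 56.31°
∠H = 0.00° − 56.31° = -56.31°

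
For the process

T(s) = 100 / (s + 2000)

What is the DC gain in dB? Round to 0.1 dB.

-26.0 dB

T(0) = 100 / 2000 = 0.05
20 log₁₀(0.05) ≈ -26.02 dB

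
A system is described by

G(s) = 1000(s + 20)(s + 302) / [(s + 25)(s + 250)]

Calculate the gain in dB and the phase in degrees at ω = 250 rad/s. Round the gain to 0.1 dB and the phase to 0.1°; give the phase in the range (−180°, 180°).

At s = jω = j250:
zero (s+20): 20 + j250 → |·| = √(20²+250²) = √62900 ≈ 250.8, ∠ = arctan(250/20) ≈ 85.43°
zero (s+302): 302 + j250 → |·| = √(302²+250²) = √153704 ≈ 392.05, ∠ = arctan(250/302) ≈ 39.62°
pole (s+25): 25 + j250 → |·| = √(25²+250²) = √63125 ≈ 251.25, ∠ = arctan(250/25) ≈ 84.29°
pole (s+250): 250 + j250 → |·| = √(250²+250²) = √125000 ≈ 353.55, ∠ = arctan(250/250) ≈ 45.00°
|G| = 1000 · 98326 / 88829 ≈ 1106.9
Gain = 20 log₁₀(1106.9) ≈ 60.88 dB
∠G = 125.05° − 129.29° = -4.24°

60.9 dB, -4.2°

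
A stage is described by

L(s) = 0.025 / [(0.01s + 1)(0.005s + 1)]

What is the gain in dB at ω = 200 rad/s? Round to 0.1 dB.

At ω = 200 rad/s:
pole (1 + j200·0.01) = 1 + j2 → |·| ≈ 2.2361, ∠ ≈ 63.43°
pole (1 + j200·0.005) = 1 + j1 → |·| ≈ 1.4142, ∠ ≈ 45.00°
|L| = 0.025 · 1 / (2.2361 · 1.4142) ≈ 0.0079057
Gain = 20 log₁₀(0.0079057) ≈ -42.04 dB

-42.0 dB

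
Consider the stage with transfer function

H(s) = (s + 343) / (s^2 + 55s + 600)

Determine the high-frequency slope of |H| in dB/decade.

-20 dB/decade

Each pole contributes −20 dB/decade at high frequency; each zero contributes +20 dB/decade.
Net: 1 zero(s) − 2 pole(s) → -20 dB/decade.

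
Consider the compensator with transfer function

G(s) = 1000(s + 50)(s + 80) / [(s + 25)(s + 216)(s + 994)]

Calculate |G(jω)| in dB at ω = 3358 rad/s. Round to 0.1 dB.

At s = jω = j3358:
zero (s+50): 50 + j3358 → |·| = √(50²+3358²) = √11278664 ≈ 3358.4, ∠ = arctan(3358/50) ≈ 89.15°
zero (s+80): 80 + j3358 → |·| = √(80²+3358²) = √11282564 ≈ 3359, ∠ = arctan(3358/80) ≈ 88.64°
pole (s+25): 25 + j3358 → |·| = √(25²+3358²) = √11276789 ≈ 3358.1, ∠ = arctan(3358/25) ≈ 89.57°
pole (s+216): 216 + j3358 → |·| = √(216²+3358²) = √11322820 ≈ 3364.9, ∠ = arctan(3358/216) ≈ 86.32°
pole (s+994): 994 + j3358 → |·| = √(994²+3358²) = √12264200 ≈ 3502, ∠ = arctan(3358/994) ≈ 73.51°
|G| = 1000 · 1.1281e+07 / 3.9571e+10 ≈ 0.28508
Gain = 20 log₁₀(0.28508) ≈ -10.90 dB

-10.9 dB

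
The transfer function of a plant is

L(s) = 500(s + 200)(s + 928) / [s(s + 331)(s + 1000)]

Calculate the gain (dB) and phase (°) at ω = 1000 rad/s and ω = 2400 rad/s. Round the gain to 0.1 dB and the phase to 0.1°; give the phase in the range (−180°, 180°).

ω = 1000: -6.6 dB, -80.9°; ω = 2400: -13.8 dB, -85.4°

At s = jω = j1000:
zero (s+200): 200 + j1000 → |·| = √(200²+1000²) = √1040000 ≈ 1019.8, ∠ = arctan(1000/200) ≈ 78.69°
zero (s+928): 928 + j1000 → |·| = √(928²+1000²) = √1861184 ≈ 1364.3, ∠ = arctan(1000/928) ≈ 47.14°
pole (s+331): 331 + j1000 → |·| = √(331²+1000²) = √1109561 ≈ 1053.4, ∠ = arctan(1000/331) ≈ 71.69°
pole (s+1000): 1000 + j1000 → |·| = √(1000²+1000²) = √2000000 ≈ 1414.2, ∠ = arctan(1000/1000) ≈ 45.00°
pole at origin: |s| = 1000, ∠ = 90.00° (in denominator)
|L| = 500 · 1.3913e+06 / 1.4897e+09 ≈ 0.46697
Gain = 20 log₁₀(0.46697) ≈ -6.61 dB
∠L = 125.83° − 206.69° = -80.86°

At s = jω = j2400:
zero (s+200): 200 + j2400 → |·| = √(200²+2400²) = √5800000 ≈ 2408.3, ∠ = arctan(2400/200) ≈ 85.24°
zero (s+928): 928 + j2400 → |·| = √(928²+2400²) = √6621184 ≈ 2573.2, ∠ = arctan(2400/928) ≈ 68.86°
pole (s+331): 331 + j2400 → |·| = √(331²+2400²) = √5869561 ≈ 2422.7, ∠ = arctan(2400/331) ≈ 82.15°
pole (s+1000): 1000 + j2400 → |·| = √(1000²+2400²) = √6760000 ≈ 2600, ∠ = arctan(2400/1000) ≈ 67.38°
pole at origin: |s| = 2400, ∠ = 90.00° (in denominator)
|L| = 500 · 6.197e+06 / 1.5118e+10 ≈ 0.20495
Gain = 20 log₁₀(0.20495) ≈ -13.77 dB
∠L = 154.10° − 239.53° = -85.43°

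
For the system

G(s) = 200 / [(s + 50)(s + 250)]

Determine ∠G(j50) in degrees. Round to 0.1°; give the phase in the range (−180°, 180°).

At s = jω = j50:
pole (s+50): 50 + j50 → |·| = √(50²+50²) = √5000 ≈ 70.711, ∠ = arctan(50/50) ≈ 45.00°
pole (s+250): 250 + j50 → |·| = √(250²+50²) = √65000 ≈ 254.95, ∠ = arctan(50/250) ≈ 11.31°
∠G = 0.00° − 56.31° = -56.31°

-56.3°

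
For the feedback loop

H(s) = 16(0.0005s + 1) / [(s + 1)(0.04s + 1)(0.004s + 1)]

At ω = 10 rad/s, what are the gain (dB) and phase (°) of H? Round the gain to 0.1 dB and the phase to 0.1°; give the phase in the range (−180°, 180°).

At ω = 10 rad/s:
zero (1 + j10·0.0005) = 1 + j0.005 → |·| ≈ 1, ∠ ≈ 0.29°
pole (1 + j10·1) = 1 + j10 → |·| ≈ 10.05, ∠ ≈ 84.29°
pole (1 + j10·0.04) = 1 + j0.4 → |·| ≈ 1.077, ∠ ≈ 21.80°
pole (1 + j10·0.004) = 1 + j0.04 → |·| ≈ 1.0008, ∠ ≈ 2.29°
|H| = 16 · 1 / (10.05 · 1.077 · 1.0008) ≈ 1.477
Gain = 20 log₁₀(1.477) ≈ 3.39 dB
∠H = (0.29°) − (84.29° + 21.80° + 2.29°) = -108.09°

3.4 dB, -108.1°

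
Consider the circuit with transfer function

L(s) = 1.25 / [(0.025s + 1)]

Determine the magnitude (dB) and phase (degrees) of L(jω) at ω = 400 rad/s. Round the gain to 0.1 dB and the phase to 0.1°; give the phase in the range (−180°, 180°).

At ω = 400 rad/s:
pole (1 + j400·0.025) = 1 + j10 → |·| ≈ 10.05, ∠ ≈ 84.29°
|L| = 1.25 · 1 / (10.05) ≈ 0.12438
Gain = 20 log₁₀(0.12438) ≈ -18.10 dB
∠L = (0°) − (84.29°) = -84.29°

-18.1 dB, -84.3°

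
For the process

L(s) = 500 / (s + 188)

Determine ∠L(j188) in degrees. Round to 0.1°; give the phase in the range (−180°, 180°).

-45.0°

At s = jω = j188:
pole (s+188): 188 + j188 → |·| = √(188²+188²) = √70688 ≈ 265.87, ∠ = arctan(188/188) ≈ 45.00°
∠L = 0.00° − 45.00° = -45.00°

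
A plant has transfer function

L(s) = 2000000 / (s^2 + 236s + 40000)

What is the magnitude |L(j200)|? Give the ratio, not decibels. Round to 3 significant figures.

At s = jω = j200:
quadratic: (j200)² + 236·j200 + 40000 = 0 + j47200 → |·| ≈ 47200, ∠ ≈ 90.00°
|L| = 2000000 / 47200 ≈ 42.373

42.4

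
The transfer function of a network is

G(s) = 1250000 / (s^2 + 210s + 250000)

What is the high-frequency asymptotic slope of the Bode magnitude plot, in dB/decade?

-40 dB/decade

Each pole contributes −20 dB/decade at high frequency; each zero contributes +20 dB/decade.
Net: 0 zero(s) − 2 pole(s) → -40 dB/decade.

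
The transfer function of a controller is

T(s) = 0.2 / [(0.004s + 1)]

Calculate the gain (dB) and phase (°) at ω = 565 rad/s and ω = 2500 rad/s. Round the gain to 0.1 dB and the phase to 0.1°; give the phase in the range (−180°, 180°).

At ω = 565 rad/s:
pole (1 + j565·0.004) = 1 + j2.26 → |·| ≈ 2.4714, ∠ ≈ 66.13°
|T| = 0.2 · 1 / (2.4714) ≈ 0.080926
Gain = 20 log₁₀(0.080926) ≈ -21.84 dB
∠T = (0°) − (66.13°) = -66.13°

At ω = 2500 rad/s:
pole (1 + j2500·0.004) = 1 + j10 → |·| ≈ 10.05, ∠ ≈ 84.29°
|T| = 0.2 · 1 / (10.05) ≈ 0.0199
Gain = 20 log₁₀(0.0199) ≈ -34.02 dB
∠T = (0°) − (84.29°) = -84.29°

ω = 565: -21.8 dB, -66.1°; ω = 2500: -34.0 dB, -84.3°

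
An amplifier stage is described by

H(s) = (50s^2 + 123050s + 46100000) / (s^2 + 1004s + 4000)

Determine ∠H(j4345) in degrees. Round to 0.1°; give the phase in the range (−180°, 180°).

-17.8°

Substitute s = j4345:
Numerator: 50(j4345)^2 + 123050(j4345) + 46100000 = -897851250 + j534652250
Denominator: (j4345)^2 + 1004(j4345) + 4000 = -18875025 + j4362380
|N| = √(897851250² + 534652250²) ≈ 1.045e+09, ∠N ≈ 149.23°
|D| = √(18875025² + 4362380²) ≈ 1.9373e+07, ∠D ≈ 166.99°
∠H = 149.23° − 166.99° = -17.76°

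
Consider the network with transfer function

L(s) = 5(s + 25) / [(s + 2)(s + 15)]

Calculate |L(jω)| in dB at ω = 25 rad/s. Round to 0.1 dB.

-12.3 dB

At s = jω = j25:
zero (s+25): 25 + j25 → |·| = √(25²+25²) = √1250 ≈ 35.355, ∠ = arctan(25/25) ≈ 45.00°
pole (s+2): 2 + j25 → |·| = √(2²+25²) = √629 ≈ 25.08, ∠ = arctan(25/2) ≈ 85.43°
pole (s+15): 15 + j25 → |·| = √(15²+25²) = √850 ≈ 29.155, ∠ = arctan(25/15) ≈ 59.04°
|L| = 5 · 35.355 / 731.21 ≈ 0.24176
Gain = 20 log₁₀(0.24176) ≈ -12.33 dB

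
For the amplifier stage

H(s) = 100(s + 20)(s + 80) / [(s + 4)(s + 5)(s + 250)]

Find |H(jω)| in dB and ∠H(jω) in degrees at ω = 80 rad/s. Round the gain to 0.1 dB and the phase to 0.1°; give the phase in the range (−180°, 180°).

At s = jω = j80:
zero (s+20): 20 + j80 → |·| = √(20²+80²) = √6800 ≈ 82.462, ∠ = arctan(80/20) ≈ 75.96°
zero (s+80): 80 + j80 → |·| = √(80²+80²) = √12800 ≈ 113.14, ∠ = arctan(80/80) ≈ 45.00°
pole (s+4): 4 + j80 → |·| = √(4²+80²) = √6416 ≈ 80.1, ∠ = arctan(80/4) ≈ 87.14°
pole (s+5): 5 + j80 → |·| = √(5²+80²) = √6425 ≈ 80.156, ∠ = arctan(80/5) ≈ 86.42°
pole (s+250): 250 + j80 → |·| = √(250²+80²) = √68900 ≈ 262.49, ∠ = arctan(80/250) ≈ 17.74°
|H| = 100 · 9329.8 / 1.6853e+06 ≈ 0.5536
Gain = 20 log₁₀(0.5536) ≈ -5.14 dB
∠H = 120.96° − 191.30° = -70.34°

-5.1 dB, -70.3°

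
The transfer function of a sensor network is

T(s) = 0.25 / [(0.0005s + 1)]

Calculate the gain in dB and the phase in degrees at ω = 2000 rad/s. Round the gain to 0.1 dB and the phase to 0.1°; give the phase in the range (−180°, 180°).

-15.1 dB, -45.0°

At ω = 2000 rad/s:
pole (1 + j2000·0.0005) = 1 + j1 → |·| ≈ 1.4142, ∠ ≈ 45.00°
|T| = 0.25 · 1 / (1.4142) ≈ 0.17678
Gain = 20 log₁₀(0.17678) ≈ -15.05 dB
∠T = (0°) − (45.00°) = -45.00°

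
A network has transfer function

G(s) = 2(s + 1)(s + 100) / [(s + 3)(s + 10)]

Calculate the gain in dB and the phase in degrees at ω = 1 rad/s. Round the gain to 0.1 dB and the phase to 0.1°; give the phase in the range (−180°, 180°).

At s = jω = j1:
zero (s+1): 1 + j1 → |·| = √(1²+1²) = √2 ≈ 1.4142, ∠ = arctan(1/1) ≈ 45.00°
zero (s+100): 100 + j1 → |·| = √(100²+1²) = √10001 ≈ 100, ∠ = arctan(1/100) ≈ 0.57°
pole (s+3): 3 + j1 → |·| = √(3²+1²) = √10 ≈ 3.1623, ∠ = arctan(1/3) ≈ 18.43°
pole (s+10): 10 + j1 → |·| = √(10²+1²) = √101 ≈ 10.05, ∠ = arctan(1/10) ≈ 5.71°
|G| = 2 · 141.42 / 31.781 ≈ 8.8997
Gain = 20 log₁₀(8.8997) ≈ 18.99 dB
∠G = 45.57° − 24.14° = 21.43°

19.0 dB, 21.4°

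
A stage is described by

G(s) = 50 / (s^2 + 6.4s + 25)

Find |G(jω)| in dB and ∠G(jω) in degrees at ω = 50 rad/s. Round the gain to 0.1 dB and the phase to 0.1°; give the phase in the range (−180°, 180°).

At s = jω = j50:
quadratic: (j50)² + 6.4·j50 + 25 = -2475 + j320 → |·| ≈ 2495.6, ∠ ≈ 172.63°
|G| = 50 / 2495.6 ≈ 0.020035
Gain = 20 log₁₀(0.020035) ≈ -33.96 dB
∠G = 0.00° − 172.63° = -172.63°

-34.0 dB, -172.6°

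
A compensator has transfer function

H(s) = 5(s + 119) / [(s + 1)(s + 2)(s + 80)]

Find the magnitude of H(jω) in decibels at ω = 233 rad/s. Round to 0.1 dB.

-80.2 dB

At s = jω = j233:
zero (s+119): 119 + j233 → |·| = √(119²+233²) = √68450 ≈ 261.63, ∠ = arctan(233/119) ≈ 62.95°
pole (s+1): 1 + j233 → |·| = √(1²+233²) = √54290 ≈ 233, ∠ = arctan(233/1) ≈ 89.75°
pole (s+2): 2 + j233 → |·| = √(2²+233²) = √54293 ≈ 233.01, ∠ = arctan(233/2) ≈ 89.51°
pole (s+80): 80 + j233 → |·| = √(80²+233²) = √60689 ≈ 246.35, ∠ = arctan(233/80) ≈ 71.05°
|H| = 5 · 261.63 / 1.3375e+07 ≈ 9.7806e-05
Gain = 20 log₁₀(9.7806e-05) ≈ -80.19 dB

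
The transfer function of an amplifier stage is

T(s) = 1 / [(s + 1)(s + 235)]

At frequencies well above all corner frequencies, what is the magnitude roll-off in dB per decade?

-40 dB/decade

Each pole contributes −20 dB/decade at high frequency; each zero contributes +20 dB/decade.
Net: 0 zero(s) − 2 pole(s) → -40 dB/decade.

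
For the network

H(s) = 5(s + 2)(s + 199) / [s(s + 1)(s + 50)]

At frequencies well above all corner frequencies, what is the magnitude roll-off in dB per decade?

Each pole contributes −20 dB/decade at high frequency; each zero contributes +20 dB/decade.
Net: 2 zero(s) − 3 pole(s) → -20 dB/decade.

-20 dB/decade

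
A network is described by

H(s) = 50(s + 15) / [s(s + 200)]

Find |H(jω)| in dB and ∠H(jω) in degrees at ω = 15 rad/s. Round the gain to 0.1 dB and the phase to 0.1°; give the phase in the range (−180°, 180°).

At s = jω = j15:
zero (s+15): 15 + j15 → |·| = √(15²+15²) = √450 ≈ 21.213, ∠ = arctan(15/15) ≈ 45.00°
pole (s+200): 200 + j15 → |·| = √(200²+15²) = √40225 ≈ 200.56, ∠ = arctan(15/200) ≈ 4.29°
pole at origin: |s| = 15, ∠ = 90.00° (in denominator)
|H| = 50 · 21.213 / 3008.4 ≈ 0.35256
Gain = 20 log₁₀(0.35256) ≈ -9.06 dB
∠H = 45.00° − 94.29° = -49.29°

-9.1 dB, -49.3°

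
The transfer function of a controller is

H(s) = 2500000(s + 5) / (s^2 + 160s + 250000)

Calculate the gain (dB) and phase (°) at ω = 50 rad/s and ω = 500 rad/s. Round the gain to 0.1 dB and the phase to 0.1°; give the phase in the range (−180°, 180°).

ω = 50: 54.1 dB, 82.4°; ω = 500: 83.9 dB, -0.6°

At s = jω = j50:
zero (s+5): 5 + j50 → |·| = √(5²+50²) = √2525 ≈ 50.249, ∠ = arctan(50/5) ≈ 84.29°
quadratic: (j50)² + 160·j50 + 250000 = 247500 + j8000 → |·| ≈ 2.4763e+05, ∠ ≈ 1.85°
|H| = 2500000 · 50.249 / 2.4763e+05 ≈ 507.3
Gain = 20 log₁₀(507.3) ≈ 54.11 dB
∠H = 84.29° − 1.85° = 82.44°

At s = jω = j500:
zero (s+5): 5 + j500 → |·| = √(5²+500²) = √250025 ≈ 500.02, ∠ = arctan(500/5) ≈ 89.43°
quadratic: (j500)² + 160·j500 + 250000 = 0 + j80000 → |·| ≈ 80000, ∠ ≈ 90.00°
|H| = 2500000 · 500.02 / 80000 ≈ 15626
Gain = 20 log₁₀(15626) ≈ 83.88 dB
∠H = 89.43° − 90.00° = -0.57°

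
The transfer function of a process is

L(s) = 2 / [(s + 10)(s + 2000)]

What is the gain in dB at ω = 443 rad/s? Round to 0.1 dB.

At s = jω = j443:
pole (s+10): 10 + j443 → |·| = √(10²+443²) = √196349 ≈ 443.11, ∠ = arctan(443/10) ≈ 88.71°
pole (s+2000): 2000 + j443 → |·| = √(2000²+443²) = √4196249 ≈ 2048.5, ∠ = arctan(443/2000) ≈ 12.49°
|L| = 2 / 9.0771e+05 ≈ 2.2033e-06
Gain = 20 log₁₀(2.2033e-06) ≈ -113.14 dB

-113.1 dB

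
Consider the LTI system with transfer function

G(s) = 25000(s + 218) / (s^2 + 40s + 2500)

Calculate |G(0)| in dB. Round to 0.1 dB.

G(0) = 25000·218 / 2500 = 2180
20 log₁₀(2180) ≈ 66.77 dB

66.8 dB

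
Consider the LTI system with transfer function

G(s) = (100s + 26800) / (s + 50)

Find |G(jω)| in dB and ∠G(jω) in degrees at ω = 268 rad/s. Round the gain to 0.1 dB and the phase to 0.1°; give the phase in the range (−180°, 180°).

42.9 dB, -34.4°

Substitute s = j268:
Numerator: 100(j268) + 26800 = 26800 + j26800
Denominator: (j268) + 50 = 50 + j268
|N| = √(26800² + 26800²) ≈ 37901, ∠N ≈ 45.00°
|D| = √(50² + 268²) ≈ 272.62, ∠D ≈ 79.43°
|G| = 37901 / 272.62 ≈ 139.03
Gain = 20 log₁₀(139.03) ≈ 42.86 dB
∠G = 45.00° − 79.43° = -34.43°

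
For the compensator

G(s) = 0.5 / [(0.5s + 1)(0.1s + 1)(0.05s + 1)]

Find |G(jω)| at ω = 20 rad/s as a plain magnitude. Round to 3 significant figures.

At ω = 20 rad/s:
pole (1 + j20·0.5) = 1 + j10 → |·| ≈ 10.05, ∠ ≈ 84.29°
pole (1 + j20·0.1) = 1 + j2 → |·| ≈ 2.2361, ∠ ≈ 63.43°
pole (1 + j20·0.05) = 1 + j1 → |·| ≈ 1.4142, ∠ ≈ 45.00°
|G| = 0.5 · 1 / (10.05 · 2.2361 · 1.4142) ≈ 0.015733

0.0157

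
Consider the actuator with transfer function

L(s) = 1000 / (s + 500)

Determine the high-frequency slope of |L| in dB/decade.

Each pole contributes −20 dB/decade at high frequency; each zero contributes +20 dB/decade.
Net: 0 zero(s) − 1 pole(s) → -20 dB/decade.

-20 dB/decade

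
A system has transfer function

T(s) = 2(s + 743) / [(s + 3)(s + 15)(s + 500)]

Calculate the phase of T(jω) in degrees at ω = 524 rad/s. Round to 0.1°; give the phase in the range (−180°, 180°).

At s = jω = j524:
zero (s+743): 743 + j524 → |·| = √(743²+524²) = √826625 ≈ 909.19, ∠ = arctan(524/743) ≈ 35.19°
pole (s+3): 3 + j524 → |·| = √(3²+524²) = √274585 ≈ 524.01, ∠ = arctan(524/3) ≈ 89.67°
pole (s+15): 15 + j524 → |·| = √(15²+524²) = √274801 ≈ 524.21, ∠ = arctan(524/15) ≈ 88.36°
pole (s+500): 500 + j524 → |·| = √(500²+524²) = √524576 ≈ 724.28, ∠ = arctan(524/500) ≈ 46.34°
∠T = 35.19° − 224.37° = -189.18° ≡ 170.82° (principal value)

170.8°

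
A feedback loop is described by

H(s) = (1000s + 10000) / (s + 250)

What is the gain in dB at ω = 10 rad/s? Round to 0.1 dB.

Substitute s = j10:
Numerator: 1000(j10) + 10000 = 10000 + j10000
Denominator: (j10) + 250 = 250 + j10
|N| = √(10000² + 10000²) ≈ 14142, ∠N ≈ 45.00°
|D| = √(250² + 10²) ≈ 250.2, ∠D ≈ 2.29°
|H| = 14142 / 250.2 ≈ 56.523
Gain = 20 log₁₀(56.523) ≈ 35.04 dB

35.0 dB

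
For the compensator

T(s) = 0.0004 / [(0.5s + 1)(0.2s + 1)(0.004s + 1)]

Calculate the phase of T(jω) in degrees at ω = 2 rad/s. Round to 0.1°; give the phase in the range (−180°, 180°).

At ω = 2 rad/s:
pole (1 + j2·0.5) = 1 + j1 → |·| ≈ 1.4142, ∠ ≈ 45.00°
pole (1 + j2·0.2) = 1 + j0.4 → |·| ≈ 1.077, ∠ ≈ 21.80°
pole (1 + j2·0.004) = 1 + j0.008 → |·| ≈ 1, ∠ ≈ 0.46°
∠T = (0°) − (45.00° + 21.80° + 0.46°) = -67.26°

-67.3°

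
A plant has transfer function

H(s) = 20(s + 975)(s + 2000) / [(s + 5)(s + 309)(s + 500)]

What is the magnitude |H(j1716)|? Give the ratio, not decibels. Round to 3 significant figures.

0.0195

At s = jω = j1716:
zero (s+975): 975 + j1716 → |·| = √(975²+1716²) = √3895281 ≈ 1973.6, ∠ = arctan(1716/975) ≈ 60.40°
zero (s+2000): 2000 + j1716 → |·| = √(2000²+1716²) = √6944656 ≈ 2635.3, ∠ = arctan(1716/2000) ≈ 40.63°
pole (s+5): 5 + j1716 → |·| = √(5²+1716²) = √2944681 ≈ 1716, ∠ = arctan(1716/5) ≈ 89.83°
pole (s+309): 309 + j1716 → |·| = √(309²+1716²) = √3040137 ≈ 1743.6, ∠ = arctan(1716/309) ≈ 79.79°
pole (s+500): 500 + j1716 → |·| = √(500²+1716²) = √3194656 ≈ 1787.4, ∠ = arctan(1716/500) ≈ 73.76°
|H| = 20 · 5.201e+06 / 5.3479e+09 ≈ 0.019451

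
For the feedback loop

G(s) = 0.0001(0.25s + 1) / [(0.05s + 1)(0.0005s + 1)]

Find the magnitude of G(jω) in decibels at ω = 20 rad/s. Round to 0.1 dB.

At ω = 20 rad/s:
zero (1 + j20·0.25) = 1 + j5 → |·| ≈ 5.099, ∠ ≈ 78.69°
pole (1 + j20·0.05) = 1 + j1 → |·| ≈ 1.4142, ∠ ≈ 45.00°
pole (1 + j20·0.0005) = 1 + j0.01 → |·| ≈ 1, ∠ ≈ 0.57°
|G| = 0.0001 · 5.099 / (1.4142 · 1) ≈ 0.00036056
Gain = 20 log₁₀(0.00036056) ≈ -68.86 dB

-68.9 dB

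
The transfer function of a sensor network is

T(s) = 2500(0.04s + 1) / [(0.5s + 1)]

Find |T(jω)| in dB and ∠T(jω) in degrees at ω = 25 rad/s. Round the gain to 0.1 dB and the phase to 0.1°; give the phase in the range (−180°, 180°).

49.0 dB, -40.4°

At ω = 25 rad/s:
zero (1 + j25·0.04) = 1 + j1 → |·| ≈ 1.4142, ∠ ≈ 45.00°
pole (1 + j25·0.5) = 1 + j12.5 → |·| ≈ 12.54, ∠ ≈ 85.43°
|T| = 2500 · 1.4142 / (12.54) ≈ 281.94
Gain = 20 log₁₀(281.94) ≈ 49.00 dB
∠T = (45.00°) − (85.43°) = -40.43°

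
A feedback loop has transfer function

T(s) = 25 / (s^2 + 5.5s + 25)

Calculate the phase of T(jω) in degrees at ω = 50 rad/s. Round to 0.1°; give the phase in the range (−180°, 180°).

-173.7°

At s = jω = j50:
quadratic: (j50)² + 5.5·j50 + 25 = -2475 + j275 → |·| ≈ 2490.2, ∠ ≈ 173.66°
∠T = 0.00° − 173.66° = -173.66°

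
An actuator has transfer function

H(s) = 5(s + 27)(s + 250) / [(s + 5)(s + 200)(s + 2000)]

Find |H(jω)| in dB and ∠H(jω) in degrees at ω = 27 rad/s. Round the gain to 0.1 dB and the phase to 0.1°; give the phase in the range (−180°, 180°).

At s = jω = j27:
zero (s+27): 27 + j27 → |·| = √(27²+27²) = √1458 ≈ 38.184, ∠ = arctan(27/27) ≈ 45.00°
zero (s+250): 250 + j27 → |·| = √(250²+27²) = √63229 ≈ 251.45, ∠ = arctan(27/250) ≈ 6.16°
pole (s+5): 5 + j27 → |·| = √(5²+27²) = √754 ≈ 27.459, ∠ = arctan(27/5) ≈ 79.51°
pole (s+200): 200 + j27 → |·| = √(200²+27²) = √40729 ≈ 201.81, ∠ = arctan(27/200) ≈ 7.69°
pole (s+2000): 2000 + j27 → |·| = √(2000²+27²) = √4000729 ≈ 2000.2, ∠ = arctan(27/2000) ≈ 0.77°
|H| = 5 · 9601.4 / 1.1084e+07 ≈ 0.0043312
Gain = 20 log₁₀(0.0043312) ≈ -47.27 dB
∠H = 51.16° − 87.97° = -36.81°

-47.3 dB, -36.8°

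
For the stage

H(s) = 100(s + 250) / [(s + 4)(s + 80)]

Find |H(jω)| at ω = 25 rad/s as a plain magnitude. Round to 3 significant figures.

At s = jω = j25:
zero (s+250): 250 + j25 → |·| = √(250²+25²) = √63125 ≈ 251.25, ∠ = arctan(25/250) ≈ 5.71°
pole (s+4): 4 + j25 → |·| = √(4²+25²) = √641 ≈ 25.318, ∠ = arctan(25/4) ≈ 80.91°
pole (s+80): 80 + j25 → |·| = √(80²+25²) = √7025 ≈ 83.815, ∠ = arctan(25/80) ≈ 17.35°
|H| = 100 · 251.25 / 2122 ≈ 11.84

11.8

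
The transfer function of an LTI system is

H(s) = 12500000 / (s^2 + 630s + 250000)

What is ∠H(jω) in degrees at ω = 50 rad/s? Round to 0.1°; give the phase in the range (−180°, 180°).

-7.3°

At s = jω = j50:
quadratic: (j50)² + 630·j50 + 250000 = 247500 + j31500 → |·| ≈ 2.495e+05, ∠ ≈ 7.25°
∠H = 0.00° − 7.25° = -7.25°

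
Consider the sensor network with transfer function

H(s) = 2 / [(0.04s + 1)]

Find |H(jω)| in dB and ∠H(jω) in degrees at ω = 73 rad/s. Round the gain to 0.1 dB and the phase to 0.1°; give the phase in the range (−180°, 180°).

-3.8 dB, -71.1°

At ω = 73 rad/s:
pole (1 + j73·0.04) = 1 + j2.92 → |·| ≈ 3.0865, ∠ ≈ 71.10°
|H| = 2 · 1 / (3.0865) ≈ 0.64798
Gain = 20 log₁₀(0.64798) ≈ -3.77 dB
∠H = (0°) − (71.10°) = -71.10°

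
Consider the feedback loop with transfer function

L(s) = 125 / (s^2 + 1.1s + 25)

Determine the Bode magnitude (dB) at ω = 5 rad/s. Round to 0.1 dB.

27.1 dB

At s = jω = j5:
quadratic: (j5)² + 1.1·j5 + 25 = 0 + j5.5 → |·| ≈ 5.5, ∠ ≈ 90.00°
|L| = 125 / 5.5 ≈ 22.727
Gain = 20 log₁₀(22.727) ≈ 27.13 dB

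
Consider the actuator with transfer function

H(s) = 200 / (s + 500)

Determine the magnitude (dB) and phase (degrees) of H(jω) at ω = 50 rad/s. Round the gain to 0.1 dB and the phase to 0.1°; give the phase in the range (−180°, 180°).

At s = jω = j50:
pole (s+500): 500 + j50 → |·| = √(500²+50²) = √252500 ≈ 502.49, ∠ = arctan(50/500) ≈ 5.71°
|H| = 200 / 502.49 ≈ 0.39802
Gain = 20 log₁₀(0.39802) ≈ -8.00 dB
∠H = 0.00° − 5.71° = -5.71°

-8.0 dB, -5.7°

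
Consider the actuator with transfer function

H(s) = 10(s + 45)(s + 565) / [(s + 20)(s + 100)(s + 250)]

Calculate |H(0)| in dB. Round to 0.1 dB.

H(0) = 10·45·565 / (20·100·250) = 0.5085
20 log₁₀(0.5085) ≈ -5.87 dB

-5.9 dB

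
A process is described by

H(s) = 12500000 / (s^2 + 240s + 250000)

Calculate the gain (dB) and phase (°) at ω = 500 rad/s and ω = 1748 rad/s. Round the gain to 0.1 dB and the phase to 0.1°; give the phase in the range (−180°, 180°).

ω = 500: 40.4 dB, -90.0°; ω = 1748: 12.9 dB, -171.5°

At s = jω = j500:
quadratic: (j500)² + 240·j500 + 250000 = 0 + j120000 → |·| ≈ 1.2e+05, ∠ ≈ 90.00°
|H| = 12500000 / 1.2e+05 ≈ 104.17
Gain = 20 log₁₀(104.17) ≈ 40.35 dB
∠H = 0.00° − 90.00° = -90.00°

At s = jω = j1748:
quadratic: (j1748)² + 240·j1748 + 250000 = -2805504 + j419520 → |·| ≈ 2.8367e+06, ∠ ≈ 171.50°
|H| = 12500000 / 2.8367e+06 ≈ 4.4065
Gain = 20 log₁₀(4.4065) ≈ 12.88 dB
∠H = 0.00° − 171.50° = -171.50°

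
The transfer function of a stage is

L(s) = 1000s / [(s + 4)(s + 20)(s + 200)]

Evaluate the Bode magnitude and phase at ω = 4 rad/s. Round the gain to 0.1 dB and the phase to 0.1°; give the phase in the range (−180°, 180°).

-15.2 dB, 32.5°

At s = jω = j4:
zero at origin: s = j4 → |·| = 4, ∠ = 90.00°
pole (s+4): 4 + j4 → |·| = √(4²+4²) = √32 ≈ 5.6569, ∠ = arctan(4/4) ≈ 45.00°
pole (s+20): 20 + j4 → |·| = √(20²+4²) = √416 ≈ 20.396, ∠ = arctan(4/20) ≈ 11.31°
pole (s+200): 200 + j4 → |·| = √(200²+4²) = √40016 ≈ 200.04, ∠ = arctan(4/200) ≈ 1.15°
|L| = 1000 · 4 / 23080 ≈ 0.17331
Gain = 20 log₁₀(0.17331) ≈ -15.22 dB
∠L = 90.00° − 57.46° = 32.54°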